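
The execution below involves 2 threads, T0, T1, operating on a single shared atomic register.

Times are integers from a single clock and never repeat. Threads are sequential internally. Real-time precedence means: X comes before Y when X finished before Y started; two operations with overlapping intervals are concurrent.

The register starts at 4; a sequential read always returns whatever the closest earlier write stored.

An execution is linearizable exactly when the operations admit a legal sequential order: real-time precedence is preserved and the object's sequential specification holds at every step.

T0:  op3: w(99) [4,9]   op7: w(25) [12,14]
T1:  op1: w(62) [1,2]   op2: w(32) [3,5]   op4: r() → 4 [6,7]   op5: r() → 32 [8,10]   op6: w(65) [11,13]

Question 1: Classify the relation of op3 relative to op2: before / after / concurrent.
Answer: concurrent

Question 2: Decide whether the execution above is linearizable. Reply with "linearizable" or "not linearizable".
not linearizable

through event 6 a valid linearization exists; event 7 (op4 responding at time 7) ends that
exhaustive check: the 3 completed atomic register ops admit one real-time order; illegal
no escape via the 1 pending operation (op3): every completion choice fails
sample order op1, op2, op4 (pending dropped) stalls at step 3 — op4 r() → 4 has no legal effect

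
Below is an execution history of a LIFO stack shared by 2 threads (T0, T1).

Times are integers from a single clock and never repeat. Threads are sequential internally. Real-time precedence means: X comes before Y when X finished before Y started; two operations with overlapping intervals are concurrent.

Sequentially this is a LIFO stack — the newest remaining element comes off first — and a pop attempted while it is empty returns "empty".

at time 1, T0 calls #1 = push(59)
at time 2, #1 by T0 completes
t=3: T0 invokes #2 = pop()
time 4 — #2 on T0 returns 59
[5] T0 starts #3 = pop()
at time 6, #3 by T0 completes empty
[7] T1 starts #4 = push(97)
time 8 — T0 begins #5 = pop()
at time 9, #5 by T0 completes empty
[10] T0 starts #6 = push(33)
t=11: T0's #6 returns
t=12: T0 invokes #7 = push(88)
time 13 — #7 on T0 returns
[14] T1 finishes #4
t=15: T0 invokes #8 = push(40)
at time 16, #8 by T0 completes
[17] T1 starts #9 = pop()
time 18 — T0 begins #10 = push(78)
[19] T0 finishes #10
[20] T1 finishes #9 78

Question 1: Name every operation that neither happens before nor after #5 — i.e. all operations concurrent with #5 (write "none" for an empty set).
#5 spans [8,9]: anything still running between times 8 and 9 counts as concurrent
#1 [1,2]: before
#2 [3,4]: before
#3 [5,6]: before
#4 [7,14]: concurrent
#6 [10,11]: after
#7 [12,13]: after
#8 [15,16]: after
#9 [17,20]: after
#10 [18,19]: after

#4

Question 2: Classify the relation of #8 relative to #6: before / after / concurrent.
#8 spans [15,16], #6 spans [10,11]
resp(#6)=11 < inv(#8)=15

after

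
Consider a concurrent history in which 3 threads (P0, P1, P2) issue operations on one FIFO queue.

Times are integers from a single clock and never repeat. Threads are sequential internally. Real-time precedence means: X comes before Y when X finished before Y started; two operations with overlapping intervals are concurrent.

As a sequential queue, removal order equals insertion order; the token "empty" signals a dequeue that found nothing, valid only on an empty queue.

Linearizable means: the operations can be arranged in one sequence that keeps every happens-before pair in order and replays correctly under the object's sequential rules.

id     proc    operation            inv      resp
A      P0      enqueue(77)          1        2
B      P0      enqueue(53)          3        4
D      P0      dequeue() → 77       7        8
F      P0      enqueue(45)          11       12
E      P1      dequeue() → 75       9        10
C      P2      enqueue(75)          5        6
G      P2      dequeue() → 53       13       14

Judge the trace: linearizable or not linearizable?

prefix check: 1..9 passes, 1..10 fails once E's time-10 response joins
the completed operations (5 total) allow one real-time order; the FIFO queue replay rejects it
one such order, A, B, C, D, E, breaks at step 5 where E dequeue() → 75 is illegal

not linearizable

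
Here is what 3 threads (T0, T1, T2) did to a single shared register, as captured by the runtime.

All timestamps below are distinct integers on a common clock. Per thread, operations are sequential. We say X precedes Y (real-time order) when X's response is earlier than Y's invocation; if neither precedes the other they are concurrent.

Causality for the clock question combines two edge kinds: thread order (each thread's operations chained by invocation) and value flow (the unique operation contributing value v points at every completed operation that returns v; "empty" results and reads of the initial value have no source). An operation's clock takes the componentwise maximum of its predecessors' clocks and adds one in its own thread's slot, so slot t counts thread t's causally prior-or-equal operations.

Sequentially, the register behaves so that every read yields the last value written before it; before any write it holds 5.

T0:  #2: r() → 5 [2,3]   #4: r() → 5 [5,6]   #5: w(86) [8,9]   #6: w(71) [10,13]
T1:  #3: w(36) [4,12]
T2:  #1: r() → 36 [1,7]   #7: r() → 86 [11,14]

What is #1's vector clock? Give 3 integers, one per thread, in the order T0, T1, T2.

invoked at 4, #3 has no predecessors; its own T1 bump gives (0, 1, 0)
invoked at 2, #2 has no predecessors; its own T0 bump gives (1, 0, 0)
invoked at 1, #1 merges VC(#3)=(0, 1, 0) and bumps T2's slot → (0, 1, 1)
invoked at 5, #4 merges VC(#2)=(1, 0, 0) and bumps T0's slot → (2, 0, 0)
invoked at 8, #5 merges VC(#4)=(2, 0, 0) and bumps T0's slot → (3, 0, 0)
invoked at 10, #6 merges VC(#5)=(3, 0, 0) and bumps T0's slot → (4, 0, 0)
invoked at 11, #7 merges VC(#1)=(0, 1, 1), VC(#5)=(3, 0, 0) and bumps T2's slot → (3, 1, 2)
target: VC(#1) = (0, 1, 1)

(0, 1, 1)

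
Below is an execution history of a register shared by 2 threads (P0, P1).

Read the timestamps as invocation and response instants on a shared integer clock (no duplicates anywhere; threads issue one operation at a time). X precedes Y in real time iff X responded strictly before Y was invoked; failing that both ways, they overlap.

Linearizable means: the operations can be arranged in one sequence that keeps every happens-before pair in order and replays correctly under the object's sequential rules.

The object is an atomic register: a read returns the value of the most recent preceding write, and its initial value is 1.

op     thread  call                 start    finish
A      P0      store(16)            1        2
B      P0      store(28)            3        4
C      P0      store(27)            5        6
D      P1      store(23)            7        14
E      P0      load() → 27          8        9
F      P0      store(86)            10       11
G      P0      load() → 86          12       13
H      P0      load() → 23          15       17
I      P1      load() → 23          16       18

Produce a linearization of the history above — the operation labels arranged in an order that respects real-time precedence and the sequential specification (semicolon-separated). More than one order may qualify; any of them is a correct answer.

A; B; C; E; F; G; D; H; I

1. A store(16), leaving value 16
2. B store(28), leaving value 28
3. C store(27), leaving value 27
4. E load() → 27, leaving value 27
5. F store(86), leaving value 86
6. G load() → 86, leaving value 86
7. D store(23), leaving value 23
8. H load() → 23, leaving value 23
9. I load() → 23, leaving value 23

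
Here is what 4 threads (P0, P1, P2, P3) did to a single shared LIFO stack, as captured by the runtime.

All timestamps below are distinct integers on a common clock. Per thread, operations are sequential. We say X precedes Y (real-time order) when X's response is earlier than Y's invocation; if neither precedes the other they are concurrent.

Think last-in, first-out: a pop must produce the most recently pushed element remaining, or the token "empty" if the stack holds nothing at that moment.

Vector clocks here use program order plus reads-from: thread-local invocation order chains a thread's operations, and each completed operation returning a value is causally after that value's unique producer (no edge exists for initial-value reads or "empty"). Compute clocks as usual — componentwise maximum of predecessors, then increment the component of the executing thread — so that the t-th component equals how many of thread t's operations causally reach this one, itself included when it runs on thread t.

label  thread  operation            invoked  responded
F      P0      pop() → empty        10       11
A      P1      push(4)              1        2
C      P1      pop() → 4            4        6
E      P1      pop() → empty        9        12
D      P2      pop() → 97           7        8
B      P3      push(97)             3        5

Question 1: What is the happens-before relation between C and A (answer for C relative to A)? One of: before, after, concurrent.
after

C spans [4,6], A spans [1,2]
resp(A)=2 < inv(C)=4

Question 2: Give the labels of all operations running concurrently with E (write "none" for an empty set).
F

overlap test against E [9,12]: concurrent iff the interval meets 9..12
A [1,2]: before
B [3,5]: before
C [4,6]: before
D [7,8]: before
F [10,11]: concurrent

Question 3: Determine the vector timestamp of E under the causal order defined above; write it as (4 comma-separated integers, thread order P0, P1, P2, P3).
(0, 3, 0, 0)

VC(B, invoked at 3): no causal predecessors; +1 on P3 → (0, 0, 0, 1)
VC(A, invoked at 1): no causal predecessors; +1 on P1 → (0, 1, 0, 0)
VC(F, invoked at 10): no causal predecessors; +1 on P0 → (1, 0, 0, 0)
VC(D, invoked at 7): max of VC(B)=(0, 0, 0, 1), then +1 on thread P2 → (0, 0, 1, 1)
VC(C, invoked at 4): max of VC(A)=(0, 1, 0, 0), then +1 on thread P1 → (0, 2, 0, 0)
VC(E, invoked at 9): max of VC(C)=(0, 2, 0, 0), then +1 on thread P1 → (0, 3, 0, 0)
target: VC(E) = (0, 3, 0, 0)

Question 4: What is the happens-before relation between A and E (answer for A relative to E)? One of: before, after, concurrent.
before

A spans [1,2], E spans [9,12]
resp(A)=2 < inv(E)=9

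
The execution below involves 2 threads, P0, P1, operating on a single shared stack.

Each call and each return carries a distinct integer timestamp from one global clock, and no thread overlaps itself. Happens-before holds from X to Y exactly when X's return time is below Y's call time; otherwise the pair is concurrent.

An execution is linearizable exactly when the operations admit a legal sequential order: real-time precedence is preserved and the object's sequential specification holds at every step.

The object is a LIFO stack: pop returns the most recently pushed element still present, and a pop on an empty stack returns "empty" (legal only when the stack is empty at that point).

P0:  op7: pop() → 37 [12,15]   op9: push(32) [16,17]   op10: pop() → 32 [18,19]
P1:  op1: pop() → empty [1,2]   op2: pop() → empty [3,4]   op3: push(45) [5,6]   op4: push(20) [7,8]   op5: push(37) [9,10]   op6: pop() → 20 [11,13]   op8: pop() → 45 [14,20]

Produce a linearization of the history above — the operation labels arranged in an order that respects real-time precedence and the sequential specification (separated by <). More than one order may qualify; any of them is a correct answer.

op1 < op2 < op3 < op4 < op5 < op7 < op6 < op8 < op9 < op10

1. op1 pop() → empty, leaving stack <>
2. op2 pop() → empty, leaving stack <>
3. op3 push(45), leaving stack <45>
4. op4 push(20), leaving stack <45,20>
5. op5 push(37), leaving stack <45,20,37>
6. op7 pop() → 37, leaving stack <45,20>
7. op6 pop() → 20, leaving stack <45>
8. op8 pop() → 45, leaving stack <>
9. op9 push(32), leaving stack <32>
10. op10 pop() → 32, leaving stack <>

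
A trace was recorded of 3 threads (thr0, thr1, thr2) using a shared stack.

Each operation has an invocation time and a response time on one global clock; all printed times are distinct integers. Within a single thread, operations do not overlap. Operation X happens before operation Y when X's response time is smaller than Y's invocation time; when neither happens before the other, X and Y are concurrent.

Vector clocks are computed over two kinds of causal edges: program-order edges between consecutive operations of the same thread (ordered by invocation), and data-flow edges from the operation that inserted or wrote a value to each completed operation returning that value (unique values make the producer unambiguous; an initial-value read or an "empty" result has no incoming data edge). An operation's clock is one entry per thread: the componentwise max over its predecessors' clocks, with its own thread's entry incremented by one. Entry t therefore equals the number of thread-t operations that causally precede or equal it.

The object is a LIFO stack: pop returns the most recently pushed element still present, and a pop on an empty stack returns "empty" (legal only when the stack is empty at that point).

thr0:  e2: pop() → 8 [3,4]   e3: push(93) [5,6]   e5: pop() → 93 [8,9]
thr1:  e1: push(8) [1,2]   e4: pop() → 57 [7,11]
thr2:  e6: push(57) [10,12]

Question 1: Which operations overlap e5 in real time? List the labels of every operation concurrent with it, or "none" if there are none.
Answer: e4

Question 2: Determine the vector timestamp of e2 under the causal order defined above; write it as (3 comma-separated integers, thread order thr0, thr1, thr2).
Answer: (1, 1, 0)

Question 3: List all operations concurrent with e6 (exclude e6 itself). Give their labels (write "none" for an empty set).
Answer: e4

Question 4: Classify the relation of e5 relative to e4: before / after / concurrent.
Answer: concurrent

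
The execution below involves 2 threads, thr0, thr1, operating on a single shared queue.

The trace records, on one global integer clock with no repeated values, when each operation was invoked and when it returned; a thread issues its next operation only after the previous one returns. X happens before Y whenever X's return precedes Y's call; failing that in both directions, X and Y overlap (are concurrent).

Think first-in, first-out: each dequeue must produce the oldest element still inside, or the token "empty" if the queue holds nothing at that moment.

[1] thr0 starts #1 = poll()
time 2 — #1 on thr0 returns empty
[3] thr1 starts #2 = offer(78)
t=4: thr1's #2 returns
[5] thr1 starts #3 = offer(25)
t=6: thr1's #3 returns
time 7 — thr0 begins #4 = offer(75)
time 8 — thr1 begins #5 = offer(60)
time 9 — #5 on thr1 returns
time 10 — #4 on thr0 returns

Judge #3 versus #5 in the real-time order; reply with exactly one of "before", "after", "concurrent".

before

#3 spans [5,6], #5 spans [8,9]
resp(#3)=6 < inv(#5)=8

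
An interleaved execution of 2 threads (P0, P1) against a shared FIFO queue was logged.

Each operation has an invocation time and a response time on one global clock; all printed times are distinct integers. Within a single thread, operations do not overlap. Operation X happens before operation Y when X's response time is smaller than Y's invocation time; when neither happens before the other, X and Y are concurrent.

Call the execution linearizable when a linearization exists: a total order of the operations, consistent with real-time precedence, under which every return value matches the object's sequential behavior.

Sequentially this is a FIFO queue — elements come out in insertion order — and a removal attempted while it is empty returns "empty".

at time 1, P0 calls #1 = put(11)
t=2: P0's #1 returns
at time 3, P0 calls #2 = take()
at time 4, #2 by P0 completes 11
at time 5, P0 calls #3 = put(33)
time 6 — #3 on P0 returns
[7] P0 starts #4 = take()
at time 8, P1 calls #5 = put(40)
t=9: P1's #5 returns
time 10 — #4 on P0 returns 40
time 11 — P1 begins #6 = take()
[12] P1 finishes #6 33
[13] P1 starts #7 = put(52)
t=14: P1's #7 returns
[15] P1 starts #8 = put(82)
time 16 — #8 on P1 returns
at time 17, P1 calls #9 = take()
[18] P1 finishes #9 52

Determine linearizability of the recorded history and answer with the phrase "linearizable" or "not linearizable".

not linearizable

events 1..9 are fine; event 10 — the response of #4 at time 10 — makes the prefix non-linearizable
5 completed operations, 2 real-time-consistent orders — every FIFO queue replay fails
take #1, #2, #3, #4, #5: step 4 already fails, because #4 take() → 40 cannot occur there
take #1, #2, #3, #5, #4: step 5 already fails, because #4 take() → 40 cannot occur there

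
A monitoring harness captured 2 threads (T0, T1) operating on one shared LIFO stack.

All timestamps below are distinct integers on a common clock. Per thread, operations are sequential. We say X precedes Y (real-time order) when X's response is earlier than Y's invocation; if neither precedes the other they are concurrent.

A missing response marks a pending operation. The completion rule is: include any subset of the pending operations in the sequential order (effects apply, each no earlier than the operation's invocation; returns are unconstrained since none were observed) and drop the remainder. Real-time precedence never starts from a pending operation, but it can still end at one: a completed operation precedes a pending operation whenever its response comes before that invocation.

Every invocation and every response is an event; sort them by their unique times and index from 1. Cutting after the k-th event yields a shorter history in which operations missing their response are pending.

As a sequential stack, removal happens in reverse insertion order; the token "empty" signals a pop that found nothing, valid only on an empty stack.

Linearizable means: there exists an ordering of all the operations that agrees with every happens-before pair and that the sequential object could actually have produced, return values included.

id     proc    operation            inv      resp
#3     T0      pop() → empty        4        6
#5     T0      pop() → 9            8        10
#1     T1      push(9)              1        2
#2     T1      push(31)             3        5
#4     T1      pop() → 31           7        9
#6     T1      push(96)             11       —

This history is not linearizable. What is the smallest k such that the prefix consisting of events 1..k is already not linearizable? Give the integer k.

events 1..5 are still linearizable — one witness is #1, #2:
after step 1 (#1 push(9)): stack <9>
after step 2 (#2 push(31)): stack <9,31>
adding event 6 (#3 responds at 6) leaves no legal real-time order
for example #1, #2, #3 fails at step 3: #3 pop() → empty is not legal there
for example #1, #3, #2 fails at step 2: #3 pop() → empty is not legal there

6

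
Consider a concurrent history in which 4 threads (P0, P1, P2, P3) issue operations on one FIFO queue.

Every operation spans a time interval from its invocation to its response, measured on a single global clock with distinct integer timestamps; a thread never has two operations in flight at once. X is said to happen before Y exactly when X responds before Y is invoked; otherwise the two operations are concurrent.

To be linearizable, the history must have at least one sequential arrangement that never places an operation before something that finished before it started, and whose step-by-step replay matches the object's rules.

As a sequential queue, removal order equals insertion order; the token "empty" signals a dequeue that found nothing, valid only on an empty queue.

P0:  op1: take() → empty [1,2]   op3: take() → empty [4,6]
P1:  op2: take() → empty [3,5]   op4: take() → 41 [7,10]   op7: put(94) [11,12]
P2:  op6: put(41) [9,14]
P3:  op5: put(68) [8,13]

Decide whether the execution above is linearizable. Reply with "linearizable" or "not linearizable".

linearizable

witness order: op1, op2, op3, op6, op4, op5, op7
after step 1 (op1 take() → empty): queue <>
after step 2 (op2 take() → empty): queue <>
after step 3 (op3 take() → empty): queue <>
after step 4 (op6 put(41)): queue <41>
after step 5 (op4 take() → 41): queue <>
after step 6 (op5 put(68)): queue <68>
after step 7 (op7 put(94)): queue <68,94>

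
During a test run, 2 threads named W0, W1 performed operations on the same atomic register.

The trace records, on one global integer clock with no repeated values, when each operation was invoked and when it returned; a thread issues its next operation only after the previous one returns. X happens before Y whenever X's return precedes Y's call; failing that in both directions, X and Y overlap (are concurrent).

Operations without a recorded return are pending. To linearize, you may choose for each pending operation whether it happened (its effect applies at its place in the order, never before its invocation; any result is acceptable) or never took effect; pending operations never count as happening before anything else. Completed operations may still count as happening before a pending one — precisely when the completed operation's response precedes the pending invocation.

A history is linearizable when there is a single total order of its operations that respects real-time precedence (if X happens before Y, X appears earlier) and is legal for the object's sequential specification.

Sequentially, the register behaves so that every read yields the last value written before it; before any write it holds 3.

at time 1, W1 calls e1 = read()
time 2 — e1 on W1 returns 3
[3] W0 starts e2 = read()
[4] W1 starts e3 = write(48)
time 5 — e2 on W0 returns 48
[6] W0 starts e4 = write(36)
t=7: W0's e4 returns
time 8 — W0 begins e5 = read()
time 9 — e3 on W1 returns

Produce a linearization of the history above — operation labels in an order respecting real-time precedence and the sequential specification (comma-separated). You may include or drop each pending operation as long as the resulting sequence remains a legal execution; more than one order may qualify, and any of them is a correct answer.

e1, e3, e2, e4

step 1: e1 read() → 3 — value 3
step 2: e3 write(48) — value 48
step 3: e2 read() → 48 — value 48
step 4: e4 write(36) — value 36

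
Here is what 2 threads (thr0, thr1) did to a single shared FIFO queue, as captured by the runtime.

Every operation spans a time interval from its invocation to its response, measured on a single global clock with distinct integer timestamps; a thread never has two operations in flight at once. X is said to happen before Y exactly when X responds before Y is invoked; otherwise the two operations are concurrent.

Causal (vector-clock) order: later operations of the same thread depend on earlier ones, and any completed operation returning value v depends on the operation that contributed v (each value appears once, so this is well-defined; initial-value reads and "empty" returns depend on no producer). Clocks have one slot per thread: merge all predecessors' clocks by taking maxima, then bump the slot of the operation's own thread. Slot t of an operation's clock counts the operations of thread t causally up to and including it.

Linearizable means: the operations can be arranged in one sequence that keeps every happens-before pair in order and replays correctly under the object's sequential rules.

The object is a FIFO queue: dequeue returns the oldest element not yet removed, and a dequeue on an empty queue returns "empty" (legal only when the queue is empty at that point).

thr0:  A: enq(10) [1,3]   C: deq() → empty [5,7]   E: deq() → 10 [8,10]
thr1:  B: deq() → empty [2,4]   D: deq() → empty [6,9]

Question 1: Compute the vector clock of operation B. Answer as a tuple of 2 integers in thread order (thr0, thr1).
Answer: (0, 1)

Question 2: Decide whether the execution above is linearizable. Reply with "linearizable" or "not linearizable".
through event 8 a valid linearization exists; event 9 (D responding at time 9) ends that
all 4 real-time-respecting orders fail — 4 completed FIFO queue operations, no legal replay
every completion of the 1 pending operation (E) was checked; none linearizes
one such order, A, B, C, D (pending dropped), breaks at step 2 where B deq() → empty is illegal
one such order, A, B, D, C (pending dropped), breaks at step 2 where B deq() → empty is illegal

not linearizable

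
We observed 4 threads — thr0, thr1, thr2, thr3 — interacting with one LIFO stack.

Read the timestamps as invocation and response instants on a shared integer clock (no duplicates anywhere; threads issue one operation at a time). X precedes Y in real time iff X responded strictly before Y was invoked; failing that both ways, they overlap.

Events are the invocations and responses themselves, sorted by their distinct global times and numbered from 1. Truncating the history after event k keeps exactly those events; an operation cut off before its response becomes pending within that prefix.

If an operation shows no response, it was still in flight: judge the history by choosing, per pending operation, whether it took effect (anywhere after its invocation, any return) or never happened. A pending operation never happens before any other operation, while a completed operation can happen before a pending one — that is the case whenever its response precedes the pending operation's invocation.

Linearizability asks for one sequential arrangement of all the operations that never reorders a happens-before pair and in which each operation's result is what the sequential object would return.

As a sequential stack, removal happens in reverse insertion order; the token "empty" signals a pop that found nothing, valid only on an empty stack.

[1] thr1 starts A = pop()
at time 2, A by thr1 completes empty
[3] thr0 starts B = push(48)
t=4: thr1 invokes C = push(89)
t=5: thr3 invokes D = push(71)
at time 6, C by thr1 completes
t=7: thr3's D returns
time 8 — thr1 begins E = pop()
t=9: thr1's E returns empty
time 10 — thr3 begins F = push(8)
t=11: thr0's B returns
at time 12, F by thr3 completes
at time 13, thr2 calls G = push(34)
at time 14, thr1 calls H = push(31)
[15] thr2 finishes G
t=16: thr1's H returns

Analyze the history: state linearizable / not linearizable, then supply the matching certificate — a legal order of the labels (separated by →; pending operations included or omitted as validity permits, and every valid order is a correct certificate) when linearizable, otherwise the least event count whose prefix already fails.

through event 8 a valid linearization exists; event 9 (E responding at time 9) ends that
real-time-consistent orders of the 4 completed operations: 2 — all fail the LIFO stack replay
completion choices over the 1 pending operation (B) were checked; none helps
take A, C, D, E (pending dropped): step 4 already fails, because E pop() → empty cannot occur there
take A, D, C, E (pending dropped): step 4 already fails, because E pop() → empty cannot occur there

not linearizable — minimal violating prefix: 9 events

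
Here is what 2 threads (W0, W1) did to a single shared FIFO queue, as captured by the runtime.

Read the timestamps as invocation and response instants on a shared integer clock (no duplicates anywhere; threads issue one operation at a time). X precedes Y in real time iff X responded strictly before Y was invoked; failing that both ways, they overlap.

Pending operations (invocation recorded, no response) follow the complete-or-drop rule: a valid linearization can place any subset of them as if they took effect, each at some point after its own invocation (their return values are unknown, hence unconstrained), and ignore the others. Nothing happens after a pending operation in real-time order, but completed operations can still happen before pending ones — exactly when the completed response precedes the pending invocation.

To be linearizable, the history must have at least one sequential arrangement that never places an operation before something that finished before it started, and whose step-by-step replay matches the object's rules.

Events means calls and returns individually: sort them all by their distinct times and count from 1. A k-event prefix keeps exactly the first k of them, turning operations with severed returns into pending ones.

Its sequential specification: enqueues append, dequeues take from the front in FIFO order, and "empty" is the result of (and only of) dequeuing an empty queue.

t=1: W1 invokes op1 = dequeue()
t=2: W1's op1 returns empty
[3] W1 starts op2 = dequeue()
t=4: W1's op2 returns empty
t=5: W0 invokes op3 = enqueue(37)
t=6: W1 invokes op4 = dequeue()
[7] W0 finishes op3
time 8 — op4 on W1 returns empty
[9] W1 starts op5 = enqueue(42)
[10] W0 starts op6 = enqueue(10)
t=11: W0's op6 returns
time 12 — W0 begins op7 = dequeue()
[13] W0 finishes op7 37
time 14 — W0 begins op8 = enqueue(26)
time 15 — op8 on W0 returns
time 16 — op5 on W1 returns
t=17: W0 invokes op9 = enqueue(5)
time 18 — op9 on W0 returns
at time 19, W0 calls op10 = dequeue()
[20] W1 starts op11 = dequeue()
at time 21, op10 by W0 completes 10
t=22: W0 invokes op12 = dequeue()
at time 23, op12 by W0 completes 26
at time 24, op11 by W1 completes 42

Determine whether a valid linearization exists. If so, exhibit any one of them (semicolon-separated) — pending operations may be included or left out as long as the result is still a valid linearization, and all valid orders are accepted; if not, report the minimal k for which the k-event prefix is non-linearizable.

step 1: op1 dequeue() → empty — queue <>
step 2: op2 dequeue() → empty — queue <>
step 3: op4 dequeue() → empty — queue <>
step 4: op3 enqueue(37) — queue <37>
step 5: op5 enqueue(42) — queue <37,42>
step 6: op6 enqueue(10) — queue <37,42,10>
step 7: op7 dequeue() → 37 — queue <42,10>
step 8: op8 enqueue(26) — queue <42,10,26>
step 9: op9 enqueue(5) — queue <42,10,26,5>
step 10: op11 dequeue() → 42 — queue <10,26,5>
step 11: op10 dequeue() → 10 — queue <26,5>
step 12: op12 dequeue() → 26 — queue <5>

linearizable — witness: op1; op2; op4; op3; op5; op6; op7; op8; op9; op11; op10; op12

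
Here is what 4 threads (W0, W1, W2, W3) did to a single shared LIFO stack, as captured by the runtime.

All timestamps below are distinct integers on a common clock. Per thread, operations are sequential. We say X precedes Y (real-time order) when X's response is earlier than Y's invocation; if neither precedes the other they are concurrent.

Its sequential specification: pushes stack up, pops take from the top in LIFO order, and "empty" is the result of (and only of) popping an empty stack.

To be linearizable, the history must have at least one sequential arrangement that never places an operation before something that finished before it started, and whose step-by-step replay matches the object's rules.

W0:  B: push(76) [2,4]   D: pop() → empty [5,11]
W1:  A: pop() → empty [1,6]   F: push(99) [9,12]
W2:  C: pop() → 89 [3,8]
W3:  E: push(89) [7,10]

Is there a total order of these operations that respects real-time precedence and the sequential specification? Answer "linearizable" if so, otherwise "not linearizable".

through event 10 a valid linearization exists; event 11 (D responding at time 11) ends that
no legal order exists: 25 real-time-consistent candidates over 5 completed LIFO stack operations, all rejected
include/drop combinations of the 1 pending operation (F) were all tried; none helps
one such order, A, B, C, D, E (pending dropped), breaks at step 3 where C pop() → 89 is illegal
one such order, A, B, C, E, D (pending dropped), breaks at step 3 where C pop() → 89 is illegal

not linearizable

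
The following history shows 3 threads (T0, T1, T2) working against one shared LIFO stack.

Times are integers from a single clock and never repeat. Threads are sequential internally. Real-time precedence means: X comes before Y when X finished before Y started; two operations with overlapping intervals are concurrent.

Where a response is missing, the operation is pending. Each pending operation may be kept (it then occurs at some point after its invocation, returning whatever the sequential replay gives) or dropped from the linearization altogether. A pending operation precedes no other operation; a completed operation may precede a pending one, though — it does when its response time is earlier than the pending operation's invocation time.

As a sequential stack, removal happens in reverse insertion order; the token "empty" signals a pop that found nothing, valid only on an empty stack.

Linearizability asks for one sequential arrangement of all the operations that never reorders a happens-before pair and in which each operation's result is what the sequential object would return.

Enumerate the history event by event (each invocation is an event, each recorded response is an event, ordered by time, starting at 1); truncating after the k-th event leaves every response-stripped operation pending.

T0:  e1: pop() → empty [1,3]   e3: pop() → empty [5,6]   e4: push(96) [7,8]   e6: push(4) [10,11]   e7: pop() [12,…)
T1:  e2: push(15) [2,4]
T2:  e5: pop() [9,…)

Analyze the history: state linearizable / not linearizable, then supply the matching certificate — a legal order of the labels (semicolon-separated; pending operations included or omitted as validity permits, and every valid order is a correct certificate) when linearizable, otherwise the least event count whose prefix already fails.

prefix check: 1..5 passes, 1..6 fails once e3's time-6 response joins
all 2 real-time-respecting orders fail — 3 completed LIFO stack operations, no legal replay
for example e1, e2, e3 fails at step 3: e3 pop() → empty is not legal there
for example e2, e1, e3 fails at step 2: e1 pop() → empty is not legal there

not linearizable — minimal violating prefix: 6 events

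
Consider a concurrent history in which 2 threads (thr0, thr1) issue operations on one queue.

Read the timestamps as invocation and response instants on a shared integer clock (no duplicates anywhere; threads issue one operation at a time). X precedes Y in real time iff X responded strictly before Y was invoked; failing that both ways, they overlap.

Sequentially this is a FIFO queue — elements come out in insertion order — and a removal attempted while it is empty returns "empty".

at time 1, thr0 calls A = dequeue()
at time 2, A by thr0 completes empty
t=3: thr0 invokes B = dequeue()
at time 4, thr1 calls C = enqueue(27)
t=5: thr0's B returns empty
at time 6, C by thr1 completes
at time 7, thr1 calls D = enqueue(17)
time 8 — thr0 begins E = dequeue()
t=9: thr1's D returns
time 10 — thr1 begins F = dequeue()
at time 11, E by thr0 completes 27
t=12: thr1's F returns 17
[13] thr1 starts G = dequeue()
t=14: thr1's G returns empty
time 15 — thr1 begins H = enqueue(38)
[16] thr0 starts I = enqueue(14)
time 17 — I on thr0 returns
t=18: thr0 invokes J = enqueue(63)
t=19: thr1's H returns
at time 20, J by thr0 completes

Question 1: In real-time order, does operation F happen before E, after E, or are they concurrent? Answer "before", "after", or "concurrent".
Answer: concurrent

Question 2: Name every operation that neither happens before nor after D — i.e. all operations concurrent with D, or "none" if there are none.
Answer: E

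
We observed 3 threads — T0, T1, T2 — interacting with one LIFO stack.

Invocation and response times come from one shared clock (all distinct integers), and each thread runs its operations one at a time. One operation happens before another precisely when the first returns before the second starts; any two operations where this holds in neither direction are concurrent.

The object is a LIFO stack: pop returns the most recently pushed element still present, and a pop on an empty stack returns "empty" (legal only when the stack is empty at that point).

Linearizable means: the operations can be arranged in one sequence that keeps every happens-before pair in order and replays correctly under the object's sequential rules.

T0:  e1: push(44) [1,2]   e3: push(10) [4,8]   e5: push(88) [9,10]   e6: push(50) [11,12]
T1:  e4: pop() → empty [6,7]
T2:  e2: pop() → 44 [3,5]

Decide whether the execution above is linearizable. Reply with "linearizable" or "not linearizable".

linearizable

one valid linearization: e1, e2, e4, e3, e5, e6
step 1: e1 push(44) — stack <44>
step 2: e2 pop() → 44 — stack <>
step 3: e4 pop() → empty — stack <>
step 4: e3 push(10) — stack <10>
step 5: e5 push(88) — stack <10,88>
step 6: e6 push(50) — stack <10,88,50>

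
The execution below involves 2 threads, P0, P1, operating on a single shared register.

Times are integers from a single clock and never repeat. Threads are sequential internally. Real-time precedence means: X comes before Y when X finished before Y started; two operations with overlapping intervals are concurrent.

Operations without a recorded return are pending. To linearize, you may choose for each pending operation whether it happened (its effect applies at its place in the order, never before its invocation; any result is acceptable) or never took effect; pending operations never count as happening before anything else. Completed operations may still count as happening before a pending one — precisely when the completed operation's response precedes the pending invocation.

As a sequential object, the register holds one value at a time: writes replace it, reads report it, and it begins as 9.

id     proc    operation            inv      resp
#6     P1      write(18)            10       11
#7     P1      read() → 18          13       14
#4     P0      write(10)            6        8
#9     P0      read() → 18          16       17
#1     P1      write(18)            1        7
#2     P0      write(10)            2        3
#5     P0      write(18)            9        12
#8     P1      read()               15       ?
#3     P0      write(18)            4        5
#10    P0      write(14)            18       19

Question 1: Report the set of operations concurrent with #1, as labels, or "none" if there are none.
concurrent with #1 ([1,7]): every op whose interval crosses 1..7
#2 [2,3]: concurrent
#3 [4,5]: concurrent
#4 [6,8]: concurrent
#5 [9,12]: after
#6 [10,11]: after
#7 [13,14]: after
#8 [15,…): after
#9 [16,17]: after
#10 [18,19]: after

#2, #3, #4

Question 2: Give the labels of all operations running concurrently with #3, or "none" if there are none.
#3 spans [4,5]; an op avoiding the whole window 4..5 is ordered, any other is concurrent
#1 [1,7]: concurrent
#2 [2,3]: before
#4 [6,8]: after
#5 [9,12]: after
#6 [10,11]: after
#7 [13,14]: after
#8 [15,…): after
#9 [16,17]: after
#10 [18,19]: after

#1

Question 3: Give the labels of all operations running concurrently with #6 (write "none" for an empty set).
#6 runs from 10 to 11; window-overlapping ops are concurrent
#1 [1,7]: before
#2 [2,3]: before
#3 [4,5]: before
#4 [6,8]: before
#5 [9,12]: concurrent
#7 [13,14]: after
#8 [15,…): after
#9 [16,17]: after
#10 [18,19]: after

#5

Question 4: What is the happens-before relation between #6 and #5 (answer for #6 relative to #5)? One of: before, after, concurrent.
#6 spans [10,11], #5 spans [9,12]
the intervals overlap in both directions

concurrent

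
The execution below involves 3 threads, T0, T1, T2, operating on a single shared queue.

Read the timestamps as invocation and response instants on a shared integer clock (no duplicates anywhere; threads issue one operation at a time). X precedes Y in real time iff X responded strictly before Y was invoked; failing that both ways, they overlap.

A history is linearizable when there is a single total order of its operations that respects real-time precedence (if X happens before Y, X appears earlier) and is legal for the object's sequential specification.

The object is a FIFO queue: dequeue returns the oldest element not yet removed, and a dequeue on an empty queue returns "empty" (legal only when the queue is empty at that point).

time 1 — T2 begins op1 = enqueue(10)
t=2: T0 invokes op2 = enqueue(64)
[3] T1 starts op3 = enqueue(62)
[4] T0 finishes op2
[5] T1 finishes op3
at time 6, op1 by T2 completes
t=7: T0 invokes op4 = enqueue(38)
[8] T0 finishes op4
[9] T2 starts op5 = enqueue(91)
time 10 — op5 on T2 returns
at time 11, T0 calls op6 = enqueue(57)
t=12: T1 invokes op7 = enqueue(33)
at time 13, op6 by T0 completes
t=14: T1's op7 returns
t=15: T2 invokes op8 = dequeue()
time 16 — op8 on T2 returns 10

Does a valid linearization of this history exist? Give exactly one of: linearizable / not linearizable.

linearizable

witness order: op1, op2, op3, op4, op5, op6, op7, op8
1. op1 enqueue(10), leaving queue <10>
2. op2 enqueue(64), leaving queue <10,64>
3. op3 enqueue(62), leaving queue <10,64,62>
4. op4 enqueue(38), leaving queue <10,64,62,38>
5. op5 enqueue(91), leaving queue <10,64,62,38,91>
6. op6 enqueue(57), leaving queue <10,64,62,38,91,57>
7. op7 enqueue(33), leaving queue <10,64,62,38,91,57,33>
8. op8 dequeue() → 10, leaving queue <64,62,38,91,57,33>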